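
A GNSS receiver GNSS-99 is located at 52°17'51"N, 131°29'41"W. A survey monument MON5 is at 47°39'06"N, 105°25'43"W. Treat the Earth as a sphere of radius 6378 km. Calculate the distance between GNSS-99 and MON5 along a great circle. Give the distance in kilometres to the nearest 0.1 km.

1924.7 km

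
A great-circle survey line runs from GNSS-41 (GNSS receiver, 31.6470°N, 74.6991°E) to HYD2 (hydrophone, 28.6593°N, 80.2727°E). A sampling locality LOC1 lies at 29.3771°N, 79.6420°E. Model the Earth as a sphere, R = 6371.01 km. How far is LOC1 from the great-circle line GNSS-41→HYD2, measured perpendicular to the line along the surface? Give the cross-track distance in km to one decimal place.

δ₁₃ = central angle GNSS-41→LOC1 = 0.084209 rad  (haversine)
θ₁₃ = bearing GNSS-41→LOC1 = 116.787°,  θ₁₂ = bearing GNSS-41→HYD2 = 120.372°
dₓₜ = R·arcsin(sin δ₁₃ · sin(θ₁₃ − θ₁₂)) = 6371.01·arcsin(0.08411·sin(-3.584°)) = -33.501 km
|dₓₜ| = 33.501 km

33.5 km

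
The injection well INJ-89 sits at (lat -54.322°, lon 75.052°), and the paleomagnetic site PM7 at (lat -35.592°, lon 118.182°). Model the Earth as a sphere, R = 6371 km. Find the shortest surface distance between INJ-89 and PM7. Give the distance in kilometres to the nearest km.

3895 km

Δφ = 18.7300°,  Δλ = 43.1300°
a = sin²(Δφ/2) + cos φ₁ cos φ₂ sin²(Δλ/2) = 0.090552
c = 2·arcsin(√a) = 0.611311 rad = 35.0256°
d = R·c = 6371 × 0.611311 = 3894.7 km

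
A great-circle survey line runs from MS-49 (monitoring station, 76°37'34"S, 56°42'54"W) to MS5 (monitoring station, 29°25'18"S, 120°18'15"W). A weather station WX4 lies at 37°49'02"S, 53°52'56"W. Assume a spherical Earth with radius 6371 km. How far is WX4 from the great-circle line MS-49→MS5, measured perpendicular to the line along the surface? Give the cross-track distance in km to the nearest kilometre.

4143 km

MS-49: φ = -76.62611°, λ = -56.71500°
MS5: φ = -29.42167°, λ = -120.30417°
WX4: φ = -37.81722°, λ = -53.88222°
δ₁₃ = central angle MS-49→WX4 = 0.677699 rad  (haversine)
θ₁₃ = bearing MS-49→WX4 = 3.570°,  θ₁₂ = bearing MS-49→MS5 = 288.651°
dₓₜ = R·arcsin(sin δ₁₃ · sin(θ₁₃ − θ₁₂)) = 6371·arcsin(0.62700·sin(-285.081°)) = 4142.927 km
|dₓₜ| = 4142.927 km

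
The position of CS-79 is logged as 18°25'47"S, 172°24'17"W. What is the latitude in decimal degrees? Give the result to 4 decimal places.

18° + 25′/60 + 47″/3600 = 18 + 0.41667 + 0.01306 = 18.4297°

18.4297°S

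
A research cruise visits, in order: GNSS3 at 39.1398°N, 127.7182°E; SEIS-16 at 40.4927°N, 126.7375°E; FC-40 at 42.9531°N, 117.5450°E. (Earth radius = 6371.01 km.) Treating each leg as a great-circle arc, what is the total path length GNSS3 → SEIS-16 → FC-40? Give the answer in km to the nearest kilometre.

GNSS3→SEIS-16: c = 0.027025 rad, d = 172.18 km
SEIS-16→FC-40: c = 0.127131 rad, d = 809.96 km
Total = 172.18 + 809.96 = 982.13 km

982 km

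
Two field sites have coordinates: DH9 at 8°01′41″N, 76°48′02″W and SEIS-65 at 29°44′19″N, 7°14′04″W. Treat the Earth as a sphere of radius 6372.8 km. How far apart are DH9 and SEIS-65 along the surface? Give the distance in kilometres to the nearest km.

DH9: φ = +8.02806°, λ = -76.80056°
SEIS-65: φ = +29.73861°, λ = -7.23444°
Δφ = 21.7106°,  Δλ = 69.5661°
a = sin²(Δφ/2) + cos φ₁ cos φ₂ sin²(Δλ/2) = 0.315274
c = 2·arcsin(√a) = 1.192378 rad = 68.3182°
d = R·c = 6372.8 × 1.192378 = 7598.8 km

7599 km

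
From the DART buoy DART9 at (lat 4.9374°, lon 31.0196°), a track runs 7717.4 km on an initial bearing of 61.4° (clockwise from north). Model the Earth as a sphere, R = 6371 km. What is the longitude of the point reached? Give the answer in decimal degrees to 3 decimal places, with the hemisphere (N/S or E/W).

100.238°E

δ = d/R = 7717.4/6371 = 1.211333 rad
φ₂ = arcsin(sin φ₁ cos δ + cos φ₁ sin δ cos θ)
   = arcsin(0.08607·0.35177 + 0.99629·0.93609·0.47869) = 28.47074°
λ₂ = λ₁ + atan2(sin θ sin δ cos φ₁, cos δ − sin φ₁ sin φ₂) = 100.23773°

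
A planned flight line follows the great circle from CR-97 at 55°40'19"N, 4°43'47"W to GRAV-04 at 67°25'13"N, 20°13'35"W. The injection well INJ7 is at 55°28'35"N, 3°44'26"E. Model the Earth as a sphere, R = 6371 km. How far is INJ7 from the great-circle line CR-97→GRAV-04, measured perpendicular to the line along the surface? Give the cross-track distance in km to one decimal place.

485.2 km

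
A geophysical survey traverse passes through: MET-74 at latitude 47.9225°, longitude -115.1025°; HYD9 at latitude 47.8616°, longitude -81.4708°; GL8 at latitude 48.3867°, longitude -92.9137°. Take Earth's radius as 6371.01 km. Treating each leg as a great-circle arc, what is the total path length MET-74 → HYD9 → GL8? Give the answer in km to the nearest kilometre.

MET-74→HYD9: c = 0.390440 rad, d = 2487.50 km
HYD9→GL8: c = 0.133504 rad, d = 850.56 km
Total = 2487.50 + 850.56 = 3338.06 km

3338 km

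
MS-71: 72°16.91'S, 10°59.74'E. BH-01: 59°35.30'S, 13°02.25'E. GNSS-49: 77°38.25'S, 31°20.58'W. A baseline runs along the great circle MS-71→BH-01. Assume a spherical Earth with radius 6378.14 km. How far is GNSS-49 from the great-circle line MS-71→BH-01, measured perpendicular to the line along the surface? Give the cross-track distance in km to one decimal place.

842.5 km

MS-71: φ = -72.28183°, λ = +10.99567°
BH-01: φ = -59.58833°, λ = +13.03750°
GNSS-49: φ = -77.63750°, λ = -31.34300°
δ₁₃ = central angle MS-71→GNSS-49 = 0.207058 rad  (haversine)
θ₁₃ = bearing MS-71→GNSS-49 = 224.540°,  θ₁₂ = bearing MS-71→BH-01 = 4.699°
dₓₜ = R·arcsin(sin δ₁₃ · sin(θ₁₃ − θ₁₂)) = 6378.14·arcsin(0.20558·sin(219.841°)) = -842.500 km
|dₓₜ| = 842.500 km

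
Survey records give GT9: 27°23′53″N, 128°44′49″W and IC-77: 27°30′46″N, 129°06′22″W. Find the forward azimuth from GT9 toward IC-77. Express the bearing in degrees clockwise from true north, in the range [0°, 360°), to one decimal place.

GT9: φ = +27.39806°, λ = -128.74694°
IC-77: φ = +27.51278°, λ = -129.10611°
Δλ = -0.3592°
y = sin Δλ · cos φ₂ = -0.005560
x = cos φ₁ sin φ₂ − sin φ₁ cos φ₂ cos Δλ = 0.002010
θ = atan2(y, x) = -70.1207° → 289.8793° (mod 360°)

289.9°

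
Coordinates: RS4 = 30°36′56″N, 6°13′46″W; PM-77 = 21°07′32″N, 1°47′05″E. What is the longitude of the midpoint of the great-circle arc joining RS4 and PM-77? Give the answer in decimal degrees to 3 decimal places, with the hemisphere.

2.061°W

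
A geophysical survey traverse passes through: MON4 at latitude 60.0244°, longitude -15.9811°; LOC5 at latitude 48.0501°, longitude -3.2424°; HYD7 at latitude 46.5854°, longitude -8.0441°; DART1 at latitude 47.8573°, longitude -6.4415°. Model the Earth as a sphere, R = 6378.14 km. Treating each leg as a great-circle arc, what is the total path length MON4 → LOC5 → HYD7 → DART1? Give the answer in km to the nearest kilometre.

2149 km

MON4→LOC5: c = 0.245484 rad, d = 1565.73 km
LOC5→HYD7: c = 0.062286 rad, d = 397.27 km
HYD7→DART1: c = 0.029216 rad, d = 186.35 km
Total = 1565.73 + 397.27 + 186.35 = 2149.35 km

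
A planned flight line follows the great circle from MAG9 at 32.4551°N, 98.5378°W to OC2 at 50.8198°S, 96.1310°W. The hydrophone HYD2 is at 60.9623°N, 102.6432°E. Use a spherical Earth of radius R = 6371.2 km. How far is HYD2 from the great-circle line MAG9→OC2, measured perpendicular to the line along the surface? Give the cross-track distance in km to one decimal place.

953.6 km

δ₁₃ = central angle MAG9→HYD2 = 1.483406 rad  (haversine)
θ₁₃ = bearing MAG9→HYD2 = 349.860°,  θ₁₂ = bearing MAG9→OC2 = 178.469°
dₓₜ = R·arcsin(sin δ₁₃ · sin(θ₁₃ − θ₁₂)) = 6371.2·arcsin(0.99618·sin(171.391°)) = 953.626 km
|dₓₜ| = 953.626 km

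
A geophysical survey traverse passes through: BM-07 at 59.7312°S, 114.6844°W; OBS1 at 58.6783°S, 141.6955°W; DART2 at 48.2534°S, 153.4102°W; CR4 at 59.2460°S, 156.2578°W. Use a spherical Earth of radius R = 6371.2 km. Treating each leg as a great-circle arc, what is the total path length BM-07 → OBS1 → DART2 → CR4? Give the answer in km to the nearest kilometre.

4158 km

BM-07→OBS1: c = 0.240376 rad, d = 1531.48 km
OBS1→DART2: c = 0.218225 rad, d = 1390.35 km
DART2→CR4: c = 0.194050 rad, d = 1236.33 km
Total = 1531.48 + 1390.35 + 1236.33 = 4158.17 km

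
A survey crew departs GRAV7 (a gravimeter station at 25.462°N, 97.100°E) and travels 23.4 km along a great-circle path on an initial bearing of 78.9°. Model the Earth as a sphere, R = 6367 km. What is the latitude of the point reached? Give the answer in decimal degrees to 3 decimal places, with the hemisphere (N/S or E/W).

25.502°N

δ = d/R = 23.4/6367 = 0.003675 rad
φ₂ = arcsin(sin φ₁ cos δ + cos φ₁ sin δ cos θ)
   = arcsin(0.42991·0.99999 + 0.90287·0.00368·0.19252) = 25.50236°
λ₂ = λ₁ + atan2(sin θ sin δ cos φ₁, cos δ − sin φ₁ sin φ₂) = 97.32894°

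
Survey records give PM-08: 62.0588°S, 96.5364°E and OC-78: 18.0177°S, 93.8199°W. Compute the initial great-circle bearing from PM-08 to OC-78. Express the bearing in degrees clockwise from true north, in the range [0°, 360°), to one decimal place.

170.0°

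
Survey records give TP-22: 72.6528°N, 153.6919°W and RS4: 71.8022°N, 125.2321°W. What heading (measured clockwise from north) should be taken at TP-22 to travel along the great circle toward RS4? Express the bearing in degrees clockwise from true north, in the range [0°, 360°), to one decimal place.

Δλ = 28.4598°
y = sin Δλ · cos φ₂ = 0.148823
x = cos φ₁ sin φ₂ − sin φ₁ cos φ₂ cos Δλ = 0.021179
θ = atan2(y, x) = 81.9007° → 81.9007° (mod 360°)

81.9°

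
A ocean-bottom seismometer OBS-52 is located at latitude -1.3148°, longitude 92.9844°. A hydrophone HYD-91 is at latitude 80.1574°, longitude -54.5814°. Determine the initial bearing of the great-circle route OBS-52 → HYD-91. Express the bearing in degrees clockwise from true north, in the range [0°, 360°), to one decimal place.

354.7°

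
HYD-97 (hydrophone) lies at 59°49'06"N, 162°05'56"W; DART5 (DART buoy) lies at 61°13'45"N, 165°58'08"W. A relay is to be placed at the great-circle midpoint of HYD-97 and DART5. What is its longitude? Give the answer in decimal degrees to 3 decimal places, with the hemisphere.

163.992°W

HYD-97: φ = +59.81833°, λ = -162.09889°
DART5: φ = +61.22917°, λ = -165.96889°
Bx = cos φ₂ cos Δλ = 0.480210,  By = cos φ₂ sin Δλ = -0.032485
φₘ = atan2(sin φ₁ + sin φ₂, √((cos φ₁ + Bx)² + By²)) = 60.53774°
λₘ = λ₁ + atan2(By, cos φ₁ + Bx) = -163.99172°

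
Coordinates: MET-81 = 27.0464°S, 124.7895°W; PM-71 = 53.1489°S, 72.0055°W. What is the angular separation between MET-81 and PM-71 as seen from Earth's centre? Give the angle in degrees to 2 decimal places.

46.61°

Δφ = -26.1025°,  Δλ = 52.7840°
a = sin²(Δφ/2) + cos φ₁ cos φ₂ sin²(Δλ/2) = 0.156538
c = 2·arcsin(√a) = 0.813548 rad = 46.6129°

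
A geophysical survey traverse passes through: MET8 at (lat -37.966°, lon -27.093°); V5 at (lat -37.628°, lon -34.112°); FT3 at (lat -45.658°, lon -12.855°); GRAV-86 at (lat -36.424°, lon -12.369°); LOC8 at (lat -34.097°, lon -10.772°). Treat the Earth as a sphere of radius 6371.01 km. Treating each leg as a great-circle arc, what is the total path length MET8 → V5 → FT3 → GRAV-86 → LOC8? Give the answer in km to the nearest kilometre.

3913 km

MET8→V5: c = 0.096958 rad, d = 617.72 km
V5→FT3: c = 0.309345 rad, d = 1970.84 km
FT3→GRAV-86: c = 0.161290 rad, d = 1027.58 km
GRAV-86→LOC8: c = 0.046554 rad, d = 296.60 km
Total = 617.72 + 1970.84 + 1027.58 + 296.60 = 3912.73 km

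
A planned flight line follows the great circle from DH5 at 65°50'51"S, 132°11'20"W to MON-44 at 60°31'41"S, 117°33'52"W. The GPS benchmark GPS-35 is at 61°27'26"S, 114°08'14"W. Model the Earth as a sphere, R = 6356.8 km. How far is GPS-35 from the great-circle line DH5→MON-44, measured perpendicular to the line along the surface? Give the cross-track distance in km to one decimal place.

204.9 km

DH5: φ = -65.84750°, λ = -132.18889°
MON-44: φ = -60.52806°, λ = -117.56444°
GPS-35: φ = -61.45722°, λ = -114.13722°
δ₁₃ = central angle DH5→GPS-35 = 0.158644 rad  (haversine)
θ₁₃ = bearing DH5→GPS-35 = 69.591°,  θ₁₂ = bearing DH5→MON-44 = 57.820°
dₓₜ = R·arcsin(sin δ₁₃ · sin(θ₁₃ − θ₁₂)) = 6356.8·arcsin(0.15798·sin(11.771°)) = 204.899 km
|dₓₜ| = 204.899 km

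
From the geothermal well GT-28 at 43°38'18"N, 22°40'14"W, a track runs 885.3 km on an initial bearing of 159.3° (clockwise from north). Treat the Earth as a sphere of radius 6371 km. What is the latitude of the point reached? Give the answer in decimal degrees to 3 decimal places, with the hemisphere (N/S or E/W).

GT-28: φ = +43.63833°, λ = -22.67056°
δ = d/R = 885.3/6371 = 0.138958 rad
φ₂ = arcsin(sin φ₁ cos δ + cos φ₁ sin δ cos θ)
   = arcsin(0.69010·0.99036 + 0.72371·0.13851·-0.93544) = 36.13439°
λ₂ = λ₁ + atan2(sin θ sin δ cos φ₁, cos δ − sin φ₁ sin φ₂) = -19.19506°

36.134°N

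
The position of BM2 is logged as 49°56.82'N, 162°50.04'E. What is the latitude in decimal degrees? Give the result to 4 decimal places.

49.9470°N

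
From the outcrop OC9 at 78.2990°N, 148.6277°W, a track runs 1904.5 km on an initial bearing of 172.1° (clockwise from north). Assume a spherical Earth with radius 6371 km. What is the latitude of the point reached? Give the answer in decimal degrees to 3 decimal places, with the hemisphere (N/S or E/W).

61.239°N

δ = d/R = 1904.5/6371 = 0.298933 rad
φ₂ = arcsin(sin φ₁ cos δ + cos φ₁ sin δ cos θ)
   = arcsin(0.97922·0.95565 + 0.20280·0.29450·-0.99051) = 61.23885°
λ₂ = λ₁ + atan2(sin θ sin δ cos φ₁, cos δ − sin φ₁ sin φ₂) = -143.80200°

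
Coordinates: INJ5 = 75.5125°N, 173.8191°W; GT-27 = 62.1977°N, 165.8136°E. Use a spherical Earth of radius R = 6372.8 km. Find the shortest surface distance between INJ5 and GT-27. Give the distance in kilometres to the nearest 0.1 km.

1670.9 km

Δφ = -13.3148°,  Δλ = -20.3673°
a = sin²(Δφ/2) + cos φ₁ cos φ₂ sin²(Δλ/2) = 0.017088
c = 2·arcsin(√a) = 0.262191 rad = 15.0224°
d = R·c = 6372.8 × 0.262191 = 1670.9 km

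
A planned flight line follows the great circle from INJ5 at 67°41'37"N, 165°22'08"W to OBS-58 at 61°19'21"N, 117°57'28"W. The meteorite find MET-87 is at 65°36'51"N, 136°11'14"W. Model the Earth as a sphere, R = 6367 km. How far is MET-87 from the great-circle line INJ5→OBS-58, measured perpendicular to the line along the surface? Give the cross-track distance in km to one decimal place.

INJ5: φ = +67.69361°, λ = -165.36889°
OBS-58: φ = +61.32250°, λ = -117.95778°
MET-87: φ = +65.61417°, λ = -136.18722°
δ₁₃ = central angle INJ5→MET-87 = 0.203074 rad  (haversine)
θ₁₃ = bearing INJ5→MET-87 = 86.533°,  θ₁₂ = bearing INJ5→OBS-58 = 84.736°
dₓₜ = R·arcsin(sin δ₁₃ · sin(θ₁₃ − θ₁₂)) = 6367·arcsin(0.20168·sin(1.797°)) = 40.271 km
|dₓₜ| = 40.271 km

40.3 km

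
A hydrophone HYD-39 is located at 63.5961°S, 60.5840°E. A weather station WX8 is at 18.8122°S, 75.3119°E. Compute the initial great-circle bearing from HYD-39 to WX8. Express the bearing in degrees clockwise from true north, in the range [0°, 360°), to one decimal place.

19.6°

Δλ = 14.7279°
y = sin Δλ · cos φ₂ = 0.240648
x = cos φ₁ sin φ₂ − sin φ₁ cos φ₂ cos Δλ = 0.676578
θ = atan2(y, x) = 19.5797° → 19.5797° (mod 360°)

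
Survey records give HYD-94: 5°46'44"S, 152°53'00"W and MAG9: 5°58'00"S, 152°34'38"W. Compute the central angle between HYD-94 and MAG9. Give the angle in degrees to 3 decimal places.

0.358°

HYD-94: φ = -5.77889°, λ = -152.88333°
MAG9: φ = -5.96667°, λ = -152.57722°
Δφ = -0.1878°,  Δλ = 0.3061°
a = sin²(Δφ/2) + cos φ₁ cos φ₂ sin²(Δλ/2) = 0.000010
c = 2·arcsin(√a) = 0.006244 rad = 0.3577°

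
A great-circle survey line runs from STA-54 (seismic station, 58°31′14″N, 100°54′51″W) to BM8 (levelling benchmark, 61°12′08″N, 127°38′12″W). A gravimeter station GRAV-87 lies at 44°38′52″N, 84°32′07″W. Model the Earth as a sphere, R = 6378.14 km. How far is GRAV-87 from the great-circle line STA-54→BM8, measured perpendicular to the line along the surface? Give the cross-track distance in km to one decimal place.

773.7 km

STA-54: φ = +58.52056°, λ = -100.91417°
BM8: φ = +61.20222°, λ = -127.63667°
GRAV-87: φ = +44.64778°, λ = -84.53528°
δ₁₃ = central angle STA-54→GRAV-87 = 0.298584 rad  (haversine)
θ₁₃ = bearing STA-54→GRAV-87 = 137.001°,  θ₁₂ = bearing STA-54→BM8 = 292.712°
dₓₜ = R·arcsin(sin δ₁₃ · sin(θ₁₃ − θ₁₂)) = 6378.14·arcsin(0.29417·sin(-155.711°)) = -773.672 km
|dₓₜ| = 773.672 km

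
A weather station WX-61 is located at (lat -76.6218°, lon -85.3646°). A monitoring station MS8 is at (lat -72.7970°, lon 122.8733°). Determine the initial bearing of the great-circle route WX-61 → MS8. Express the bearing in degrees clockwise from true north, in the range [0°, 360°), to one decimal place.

Δλ = -151.7621°
y = sin Δλ · cos φ₂ = -0.139933
x = cos φ₁ sin φ₂ − sin φ₁ cos φ₂ cos Δλ = -0.474516
θ = atan2(y, x) = -163.5694° → 196.4306° (mod 360°)

196.4°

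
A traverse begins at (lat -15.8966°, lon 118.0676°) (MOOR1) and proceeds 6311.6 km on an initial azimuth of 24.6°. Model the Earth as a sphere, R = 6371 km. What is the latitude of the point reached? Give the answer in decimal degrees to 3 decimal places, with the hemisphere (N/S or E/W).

δ = d/R = 6311.6/6371 = 0.990677 rad
φ₂ = arcsin(sin φ₁ cos δ + cos φ₁ sin δ cos θ)
   = arcsin(-0.27390·0.54812 + 0.96176·0.83640·0.90924) = 35.53972°
λ₂ = λ₁ + atan2(sin θ sin δ cos φ₁, cos δ − sin φ₁ sin φ₂) = 143.40105°

35.540°N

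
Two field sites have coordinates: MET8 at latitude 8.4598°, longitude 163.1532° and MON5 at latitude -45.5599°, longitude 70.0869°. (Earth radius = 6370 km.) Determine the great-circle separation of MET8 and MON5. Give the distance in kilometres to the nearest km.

Δφ = -54.0197°,  Δλ = -93.0663°
a = sin²(Δφ/2) + cos φ₁ cos φ₂ sin²(Δλ/2) = 0.571042
c = 2·arcsin(√a) = 1.713362 rad = 98.1684°
d = R·c = 6370 × 1.713362 = 10914.1 km

10914 km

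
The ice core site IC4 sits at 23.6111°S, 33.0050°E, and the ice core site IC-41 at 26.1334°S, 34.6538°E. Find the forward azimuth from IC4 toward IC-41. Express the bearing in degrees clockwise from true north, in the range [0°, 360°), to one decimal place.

149.7°

Δλ = 1.6488°
y = sin Δλ · cos φ₂ = 0.025832
x = cos φ₁ sin φ₂ − sin φ₁ cos φ₂ cos Δλ = -0.044157
θ = atan2(y, x) = 149.6727° → 149.6727° (mod 360°)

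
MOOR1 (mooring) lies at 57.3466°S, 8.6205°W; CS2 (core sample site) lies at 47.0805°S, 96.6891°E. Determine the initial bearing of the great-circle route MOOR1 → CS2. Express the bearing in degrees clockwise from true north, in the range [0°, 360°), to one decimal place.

Δλ = 105.3096°
y = sin Δλ · cos φ₂ = 0.656805
x = cos φ₁ sin φ₂ − sin φ₁ cos φ₂ cos Δλ = -0.546505
θ = atan2(y, x) = 129.7627° → 129.7627° (mod 360°)

129.8°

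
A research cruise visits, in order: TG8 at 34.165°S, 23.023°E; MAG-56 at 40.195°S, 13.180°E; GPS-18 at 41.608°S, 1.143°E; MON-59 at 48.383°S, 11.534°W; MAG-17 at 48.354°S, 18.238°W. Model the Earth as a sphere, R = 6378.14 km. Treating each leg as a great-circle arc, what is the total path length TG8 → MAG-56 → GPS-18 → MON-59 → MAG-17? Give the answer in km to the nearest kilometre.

3868 km

TG8→MAG-56: c = 0.172472 rad, d = 1100.05 km
MAG-56→GPS-18: c = 0.160557 rad, d = 1024.05 km
GPS-18→MON-59: c = 0.195701 rad, d = 1248.21 km
MON-59→MAG-17: c = 0.077709 rad, d = 495.64 km
Total = 1100.05 + 1024.05 + 1248.21 + 495.64 = 3867.95 km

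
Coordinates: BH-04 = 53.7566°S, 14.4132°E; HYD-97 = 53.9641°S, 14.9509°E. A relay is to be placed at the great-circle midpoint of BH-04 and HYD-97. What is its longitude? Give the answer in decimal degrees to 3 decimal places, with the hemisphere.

Bx = cos φ₂ cos Δλ = 0.588266,  By = cos φ₂ sin Δλ = 0.005521
φₘ = atan2(sin φ₁ + sin φ₂, √((cos φ₁ + Bx)² + By²)) = -53.86065°
λₘ = λ₁ + atan2(By, cos φ₁ + Bx) = 14.68138°

14.681°E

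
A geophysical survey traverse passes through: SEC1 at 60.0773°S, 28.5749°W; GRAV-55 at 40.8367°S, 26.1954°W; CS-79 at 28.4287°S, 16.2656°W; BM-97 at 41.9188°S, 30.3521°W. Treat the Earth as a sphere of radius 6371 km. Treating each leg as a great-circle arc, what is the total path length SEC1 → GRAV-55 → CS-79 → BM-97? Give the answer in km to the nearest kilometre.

5762 km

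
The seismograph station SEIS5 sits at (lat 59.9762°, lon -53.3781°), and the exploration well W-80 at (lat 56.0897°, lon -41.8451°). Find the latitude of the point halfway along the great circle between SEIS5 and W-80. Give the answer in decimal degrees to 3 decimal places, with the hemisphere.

58.163°N

Bx = cos φ₂ cos Δλ = 0.546630,  By = cos φ₂ sin Δλ = 0.111541
φₘ = atan2(sin φ₁ + sin φ₂, √((cos φ₁ + Bx)² + By²)) = 58.16297°
λₘ = λ₁ + atan2(By, cos φ₁ + Bx) = -47.29703°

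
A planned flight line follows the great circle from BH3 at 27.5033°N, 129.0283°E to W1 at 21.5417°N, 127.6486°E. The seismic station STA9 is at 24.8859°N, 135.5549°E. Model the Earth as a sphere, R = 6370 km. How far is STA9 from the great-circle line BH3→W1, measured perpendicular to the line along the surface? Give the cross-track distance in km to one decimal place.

701.2 km

δ₁₃ = central angle BH3→STA9 = 0.111932 rad  (haversine)
θ₁₃ = bearing BH3→STA9 = 112.615°,  θ₁₂ = bearing BH3→W1 = 192.183°
dₓₜ = R·arcsin(sin δ₁₃ · sin(θ₁₃ − θ₁₂)) = 6370·arcsin(0.11170·sin(-79.568°)) = -701.175 km
|dₓₜ| = 701.175 km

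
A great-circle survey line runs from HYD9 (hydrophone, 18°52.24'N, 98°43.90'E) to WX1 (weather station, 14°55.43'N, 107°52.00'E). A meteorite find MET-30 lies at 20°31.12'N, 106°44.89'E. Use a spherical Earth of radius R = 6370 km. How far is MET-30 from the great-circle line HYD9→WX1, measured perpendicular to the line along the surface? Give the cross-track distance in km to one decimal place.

HYD9: φ = +18.87067°, λ = +98.73167°
WX1: φ = +14.92383°, λ = +107.86667°
MET-30: φ = +20.51867°, λ = +106.74817°
δ₁₃ = central angle HYD9→MET-30 = 0.134815 rad  (haversine)
θ₁₃ = bearing HYD9→MET-30 = 76.350°,  θ₁₂ = bearing HYD9→WX1 = 112.921°
dₓₜ = R·arcsin(sin δ₁₃ · sin(θ₁₃ − θ₁₂)) = 6370·arcsin(0.13441·sin(-36.571°)) = -510.671 km
|dₓₜ| = 510.671 km

510.7 km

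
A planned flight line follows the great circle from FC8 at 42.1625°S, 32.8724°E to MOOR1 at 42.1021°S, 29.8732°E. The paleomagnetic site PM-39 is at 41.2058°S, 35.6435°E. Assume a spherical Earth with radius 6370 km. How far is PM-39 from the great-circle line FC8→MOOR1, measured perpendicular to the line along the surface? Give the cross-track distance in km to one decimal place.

δ₁₃ = central angle FC8→PM-39 = 0.039790 rad  (haversine)
θ₁₃ = bearing FC8→PM-39 = 66.116°,  θ₁₂ = bearing FC8→MOOR1 = 270.549°
dₓₜ = R·arcsin(sin δ₁₃ · sin(θ₁₃ − θ₁₂)) = 6370·arcsin(0.03978·sin(-204.433°)) = 104.817 km
|dₓₜ| = 104.817 km

104.8 km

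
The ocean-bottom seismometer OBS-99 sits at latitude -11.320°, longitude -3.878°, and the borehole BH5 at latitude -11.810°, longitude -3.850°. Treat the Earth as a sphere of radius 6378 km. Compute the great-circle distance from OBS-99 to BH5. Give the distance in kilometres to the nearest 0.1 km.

54.6 km

Δφ = -0.4900°,  Δλ = 0.0280°
a = sin²(Δφ/2) + cos φ₁ cos φ₂ sin²(Δλ/2) = 0.000018
c = 2·arcsin(√a) = 0.008566 rad = 0.4908°
d = R·c = 6378 × 0.008566 = 54.6 km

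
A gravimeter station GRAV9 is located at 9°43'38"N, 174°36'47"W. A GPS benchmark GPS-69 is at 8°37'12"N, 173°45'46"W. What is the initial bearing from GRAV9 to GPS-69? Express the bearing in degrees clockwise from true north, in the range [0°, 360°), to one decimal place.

142.8°

GRAV9: φ = +9.72722°, λ = -174.61306°
GPS-69: φ = +8.62000°, λ = -173.76278°
Δλ = 0.8503°
y = sin Δλ · cos φ₂ = 0.014672
x = cos φ₁ sin φ₂ − sin φ₁ cos φ₂ cos Δλ = -0.019305
θ = atan2(y, x) = 142.7649° → 142.7649° (mod 360°)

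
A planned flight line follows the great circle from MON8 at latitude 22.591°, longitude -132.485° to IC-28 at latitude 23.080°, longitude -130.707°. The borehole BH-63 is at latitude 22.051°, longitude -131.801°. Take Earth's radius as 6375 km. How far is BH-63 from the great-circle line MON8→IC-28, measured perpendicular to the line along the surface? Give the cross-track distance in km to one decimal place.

δ₁₃ = central angle MON8→BH-63 = 0.014518 rad  (haversine)
θ₁₃ = bearing MON8→BH-63 = 130.348°,  θ₁₂ = bearing MON8→IC-28 = 73.040°
dₓₜ = R·arcsin(sin δ₁₃ · sin(θ₁₃ − θ₁₂)) = 6375·arcsin(0.01452·sin(57.308°)) = 77.892 km
|dₓₜ| = 77.892 km

77.9 km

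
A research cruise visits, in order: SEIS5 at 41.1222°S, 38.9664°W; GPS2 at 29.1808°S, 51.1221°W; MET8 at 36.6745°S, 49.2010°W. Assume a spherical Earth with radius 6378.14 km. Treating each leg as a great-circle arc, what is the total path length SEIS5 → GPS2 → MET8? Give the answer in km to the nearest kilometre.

SEIS5→GPS2: c = 0.270590 rad, d = 1725.86 km
GPS2→MET8: c = 0.133774 rad, d = 853.23 km
Total = 1725.86 + 853.23 = 2579.09 km

2579 km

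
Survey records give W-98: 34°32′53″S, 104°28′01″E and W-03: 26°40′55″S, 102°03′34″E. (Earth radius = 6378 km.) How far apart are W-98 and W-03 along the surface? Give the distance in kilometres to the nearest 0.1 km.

905.4 km

W-98: φ = -34.54806°, λ = +104.46694°
W-03: φ = -26.68194°, λ = +102.05944°
Δφ = 7.8661°,  Δλ = -2.4075°
a = sin²(Δφ/2) + cos φ₁ cos φ₂ sin²(Δλ/2) = 0.005030
c = 2·arcsin(√a) = 0.141957 rad = 8.1335°
d = R·c = 6378 × 0.141957 = 905.4 km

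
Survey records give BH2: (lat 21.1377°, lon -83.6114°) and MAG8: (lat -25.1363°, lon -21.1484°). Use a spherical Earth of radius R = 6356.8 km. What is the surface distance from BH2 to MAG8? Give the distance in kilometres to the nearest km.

Δφ = -46.2740°,  Δλ = 62.4630°
a = sin²(Δφ/2) + cos φ₁ cos φ₂ sin²(Δλ/2) = 0.381400
c = 2·arcsin(√a) = 1.331313 rad = 76.2786°
d = R·c = 6356.8 × 1.331313 = 8462.9 km

8463 km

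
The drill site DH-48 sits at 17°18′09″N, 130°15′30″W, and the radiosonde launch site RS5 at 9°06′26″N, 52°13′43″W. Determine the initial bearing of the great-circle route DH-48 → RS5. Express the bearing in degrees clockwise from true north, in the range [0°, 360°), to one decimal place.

DH-48: φ = +17.30250°, λ = -130.25833°
RS5: φ = +9.10722°, λ = -52.22861°
Δλ = 78.0297°
y = sin Δλ · cos φ₂ = 0.965923
x = cos φ₁ sin φ₂ − sin φ₁ cos φ₂ cos Δλ = 0.090212
θ = atan2(y, x) = 84.6644° → 84.6644° (mod 360°)

84.7°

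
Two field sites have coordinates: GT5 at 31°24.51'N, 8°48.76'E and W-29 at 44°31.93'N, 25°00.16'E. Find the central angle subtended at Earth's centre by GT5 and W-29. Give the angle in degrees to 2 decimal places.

18.24°

GT5: φ = +31.40850°, λ = +8.81267°
W-29: φ = +44.53217°, λ = +25.00267°
Δφ = 13.1237°,  Δλ = 16.1900°
a = sin²(Δφ/2) + cos φ₁ cos φ₂ sin²(Δλ/2) = 0.025123
c = 2·arcsin(√a) = 0.318346 rad = 18.2399°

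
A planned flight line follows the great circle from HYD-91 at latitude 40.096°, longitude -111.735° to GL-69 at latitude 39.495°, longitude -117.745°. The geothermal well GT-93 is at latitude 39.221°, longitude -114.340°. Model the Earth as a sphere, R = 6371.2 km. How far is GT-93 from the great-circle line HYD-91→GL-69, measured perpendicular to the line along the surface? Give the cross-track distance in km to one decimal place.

72.1 km

δ₁₃ = central angle HYD-91→GT-93 = 0.038187 rad  (haversine)
θ₁₃ = bearing HYD-91→GT-93 = 247.263°,  θ₁₂ = bearing HYD-91→GL-69 = 264.516°
dₓₜ = R·arcsin(sin δ₁₃ · sin(θ₁₃ − θ₁₂)) = 6371.2·arcsin(0.03818·sin(-17.252°)) = -72.141 km
|dₓₜ| = 72.141 km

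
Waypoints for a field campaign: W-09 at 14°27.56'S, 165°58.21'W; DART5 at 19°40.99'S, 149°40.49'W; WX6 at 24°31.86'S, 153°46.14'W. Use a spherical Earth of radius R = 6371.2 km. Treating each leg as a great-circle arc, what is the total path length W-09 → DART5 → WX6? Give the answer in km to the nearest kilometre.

2510 km

W-09: φ = -14.45933°, λ = -165.97017°
DART5: φ = -19.68317°, λ = -149.67483°
WX6: φ = -24.53100°, λ = -153.76900°
W-09→DART5: c = 0.286566 rad, d = 1825.77 km
DART5→WX6: c = 0.107414 rad, d = 684.35 km
Total = 1825.77 + 684.35 = 2510.12 km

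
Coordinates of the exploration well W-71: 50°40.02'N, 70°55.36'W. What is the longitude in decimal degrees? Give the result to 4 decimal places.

70° + 55.36′/60 = 70 + 0.92267 = 70.9227°

70.9227°W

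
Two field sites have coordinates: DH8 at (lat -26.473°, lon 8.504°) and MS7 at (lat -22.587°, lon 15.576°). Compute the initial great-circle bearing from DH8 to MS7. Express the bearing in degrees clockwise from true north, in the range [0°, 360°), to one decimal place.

60.4°

Δλ = 7.0720°
y = sin Δλ · cos φ₂ = 0.113673
x = cos φ₁ sin φ₂ − sin φ₁ cos φ₂ cos Δλ = 0.064640
θ = atan2(y, x) = 60.3753° → 60.3753° (mod 360°)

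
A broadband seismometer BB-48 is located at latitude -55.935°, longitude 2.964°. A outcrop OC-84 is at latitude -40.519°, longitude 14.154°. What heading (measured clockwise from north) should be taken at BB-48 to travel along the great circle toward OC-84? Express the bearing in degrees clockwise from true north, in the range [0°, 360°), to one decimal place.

Δλ = 11.1900°
y = sin Δλ · cos φ₂ = 0.147525
x = cos φ₁ sin φ₂ − sin φ₁ cos φ₂ cos Δλ = 0.253853
θ = atan2(y, x) = 30.1627° → 30.1627° (mod 360°)

30.2°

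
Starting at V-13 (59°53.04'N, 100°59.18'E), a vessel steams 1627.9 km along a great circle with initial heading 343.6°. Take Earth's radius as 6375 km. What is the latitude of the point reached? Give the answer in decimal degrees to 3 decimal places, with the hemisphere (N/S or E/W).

73.444°N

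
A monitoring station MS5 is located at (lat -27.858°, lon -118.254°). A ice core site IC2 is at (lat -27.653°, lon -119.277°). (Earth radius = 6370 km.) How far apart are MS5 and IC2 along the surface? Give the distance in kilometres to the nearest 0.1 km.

103.2 km

Δφ = 0.2050°,  Δλ = -1.0230°
a = sin²(Δφ/2) + cos φ₁ cos φ₂ sin²(Δλ/2) = 0.000066
c = 2·arcsin(√a) = 0.016200 rad = 0.9282°
d = R·c = 6370 × 0.016200 = 103.2 km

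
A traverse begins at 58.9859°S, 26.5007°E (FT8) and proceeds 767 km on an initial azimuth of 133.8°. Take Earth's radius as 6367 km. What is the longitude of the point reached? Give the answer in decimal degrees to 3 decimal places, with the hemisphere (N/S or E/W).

37.647°E

δ = d/R = 767/6367 = 0.120465 rad
φ₂ = arcsin(sin φ₁ cos δ + cos φ₁ sin δ cos θ)
   = arcsin(-0.85704·0.99275 + 0.51525·0.12017·-0.69214) = -63.34022°
λ₂ = λ₁ + atan2(sin θ sin δ cos φ₁, cos δ − sin φ₁ sin φ₂) = 37.64672°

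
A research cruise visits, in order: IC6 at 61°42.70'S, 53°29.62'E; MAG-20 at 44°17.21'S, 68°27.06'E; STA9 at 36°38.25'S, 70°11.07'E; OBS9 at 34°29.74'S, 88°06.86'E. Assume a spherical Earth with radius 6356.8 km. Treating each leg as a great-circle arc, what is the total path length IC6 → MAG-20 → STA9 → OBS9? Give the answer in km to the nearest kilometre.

IC6: φ = -61.71167°, λ = +53.49367°
MAG-20: φ = -44.28683°, λ = +68.45100°
STA9: φ = -36.63750°, λ = +70.18450°
OBS9: φ = -34.49567°, λ = +88.11433°
IC6→MAG-20: c = 0.340415 rad, d = 2163.95 km
MAG-20→STA9: c = 0.135467 rad, d = 861.13 km
STA9→OBS9: c = 0.256897 rad, d = 1633.04 km
Total = 2163.95 + 861.13 + 1633.04 = 4658.12 km

4658 km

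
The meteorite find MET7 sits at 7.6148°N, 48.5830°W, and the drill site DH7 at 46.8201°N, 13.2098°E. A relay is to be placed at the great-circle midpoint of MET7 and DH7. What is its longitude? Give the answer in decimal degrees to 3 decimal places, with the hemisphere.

Bx = cos φ₂ cos Δλ = 0.323438,  By = cos φ₂ sin Δλ = 0.603028
φₘ = atan2(sin φ₁ + sin φ₂, √((cos φ₁ + Bx)² + By²)) = 30.78644°
λₘ = λ₁ + atan2(By, cos φ₁ + Bx) = -23.94165°

23.942°W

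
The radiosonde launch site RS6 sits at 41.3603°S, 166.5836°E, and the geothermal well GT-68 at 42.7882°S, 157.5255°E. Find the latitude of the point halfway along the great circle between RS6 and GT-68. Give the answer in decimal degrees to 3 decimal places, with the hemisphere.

42.163°S

Bx = cos φ₂ cos Δλ = 0.724718,  By = cos φ₂ sin Δλ = -0.115537
φₘ = atan2(sin φ₁ + sin φ₂, √((cos φ₁ + Bx)² + By²)) = -42.16338°
λₘ = λ₁ + atan2(By, cos φ₁ + Bx) = 162.10561°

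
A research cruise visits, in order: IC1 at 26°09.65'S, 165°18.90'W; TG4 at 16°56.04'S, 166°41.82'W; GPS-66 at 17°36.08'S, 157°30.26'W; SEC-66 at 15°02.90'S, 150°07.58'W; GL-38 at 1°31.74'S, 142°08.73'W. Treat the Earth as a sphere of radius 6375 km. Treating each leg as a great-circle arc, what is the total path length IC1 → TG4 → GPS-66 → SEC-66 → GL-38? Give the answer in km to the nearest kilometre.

4594 km

IC1: φ = -26.16083°, λ = -165.31500°
TG4: φ = -16.93400°, λ = -166.69700°
GPS-66: φ = -17.60133°, λ = -157.50433°
SEC-66: φ = -15.04833°, λ = -150.12633°
GL-38: φ = -1.52900°, λ = -142.14550°
IC1→TG4: c = 0.162589 rad, d = 1036.50 km
TG4→GPS-66: c = 0.153637 rad, d = 979.44 km
GPS-66→SEC-66: c = 0.131348 rad, d = 837.34 km
SEC-66→GL-38: c = 0.273094 rad, d = 1740.97 km
Total = 1036.50 + 979.44 + 837.34 + 1740.97 = 4594.26 km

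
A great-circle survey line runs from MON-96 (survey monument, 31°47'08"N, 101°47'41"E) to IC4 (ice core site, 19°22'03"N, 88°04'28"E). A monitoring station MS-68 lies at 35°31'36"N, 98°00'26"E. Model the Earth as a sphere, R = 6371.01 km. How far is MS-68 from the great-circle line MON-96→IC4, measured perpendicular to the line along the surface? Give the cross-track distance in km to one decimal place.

MON-96: φ = +31.78556°, λ = +101.79472°
IC4: φ = +19.36750°, λ = +88.07444°
MS-68: φ = +35.52667°, λ = +98.00722°
δ₁₃ = central angle MON-96→MS-68 = 0.085371 rad  (haversine)
θ₁₃ = bearing MON-96→MS-68 = 320.914°,  θ₁₂ = bearing MON-96→IC4 = 228.087°
dₓₜ = R·arcsin(sin δ₁₃ · sin(θ₁₃ − θ₁₂)) = 6371.01·arcsin(0.08527·sin(92.828°)) = 543.235 km
|dₓₜ| = 543.235 km

543.2 km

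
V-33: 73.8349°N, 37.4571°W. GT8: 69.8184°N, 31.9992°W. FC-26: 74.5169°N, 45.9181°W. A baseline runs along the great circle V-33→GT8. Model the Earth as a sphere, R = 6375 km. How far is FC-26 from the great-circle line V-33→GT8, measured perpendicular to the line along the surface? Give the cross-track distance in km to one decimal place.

δ₁₃ = central angle V-33→FC-26 = 0.041949 rad  (haversine)
θ₁₃ = bearing V-33→FC-26 = 290.510°,  θ₁₂ = bearing V-33→GT8 = 154.417°
dₓₜ = R·arcsin(sin δ₁₃ · sin(θ₁₃ − θ₁₂)) = 6375·arcsin(0.04194·sin(136.093°)) = 185.430 km
|dₓₜ| = 185.430 km

185.4 km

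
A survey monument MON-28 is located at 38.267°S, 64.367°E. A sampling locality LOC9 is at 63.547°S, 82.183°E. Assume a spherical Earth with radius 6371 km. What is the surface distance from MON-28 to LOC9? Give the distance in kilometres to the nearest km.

3052 km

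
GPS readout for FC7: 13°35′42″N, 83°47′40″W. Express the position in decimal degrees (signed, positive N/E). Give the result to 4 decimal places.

lat: 13.5950° N → +13.5950°
lon: 83.7944° W → -83.7944°

+13.5950°, -83.7944°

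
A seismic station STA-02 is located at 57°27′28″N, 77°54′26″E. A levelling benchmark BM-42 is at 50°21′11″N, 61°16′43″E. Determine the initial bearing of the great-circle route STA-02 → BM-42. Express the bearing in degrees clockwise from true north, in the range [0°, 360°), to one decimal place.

241.0°

STA-02: φ = +57.45778°, λ = +77.90722°
BM-42: φ = +50.35306°, λ = +61.27861°
Δλ = -16.6286°
y = sin Δλ · cos φ₂ = -0.182590
x = cos φ₁ sin φ₂ − sin φ₁ cos φ₂ cos Δλ = -0.101189
θ = atan2(y, x) = -118.9946° → 241.0054° (mod 360°)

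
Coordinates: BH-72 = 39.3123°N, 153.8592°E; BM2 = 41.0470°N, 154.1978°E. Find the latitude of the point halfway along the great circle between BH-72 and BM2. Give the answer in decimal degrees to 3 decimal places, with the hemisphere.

40.180°N

Bx = cos φ₂ cos Δλ = 0.754158,  By = cos φ₂ sin Δλ = 0.004457
φₘ = atan2(sin φ₁ + sin φ₂, √((cos φ₁ + Bx)² + By²)) = 40.17977°
λₘ = λ₁ + atan2(By, cos φ₁ + Bx) = 154.02634°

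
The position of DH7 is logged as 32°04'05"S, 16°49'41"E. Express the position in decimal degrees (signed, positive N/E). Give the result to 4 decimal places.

-32.0681°, +16.8281°

lat: 32.0681° S → -32.0681°
lon: 16.8281° E → +16.8281°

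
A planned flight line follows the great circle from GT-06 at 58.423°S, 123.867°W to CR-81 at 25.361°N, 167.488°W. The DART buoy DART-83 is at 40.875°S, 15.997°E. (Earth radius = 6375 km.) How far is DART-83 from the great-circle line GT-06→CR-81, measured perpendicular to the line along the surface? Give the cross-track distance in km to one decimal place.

δ₁₃ = central angle GT-06→DART-83 = 1.313147 rad  (haversine)
θ₁₃ = bearing GT-06→DART-83 = 149.732°,  θ₁₂ = bearing GT-06→CR-81 = 321.424°
dₓₜ = R·arcsin(sin δ₁₃ · sin(θ₁₃ − θ₁₂)) = 6375·arcsin(0.96699·sin(-171.692°)) = -893.668 km
|dₓₜ| = 893.668 km

893.7 km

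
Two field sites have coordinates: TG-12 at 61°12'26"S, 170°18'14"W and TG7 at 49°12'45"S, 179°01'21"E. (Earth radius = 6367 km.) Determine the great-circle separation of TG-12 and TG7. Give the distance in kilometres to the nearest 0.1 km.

TG-12: φ = -61.20722°, λ = -170.30389°
TG7: φ = -49.21250°, λ = +179.02250°
Δφ = 11.9947°,  Δλ = -10.6736°
a = sin²(Δφ/2) + cos φ₁ cos φ₂ sin²(Δλ/2) = 0.013639
c = 2·arcsin(√a) = 0.234102 rad = 13.4131°
d = R·c = 6367 × 0.234102 = 1490.5 km

1490.5 km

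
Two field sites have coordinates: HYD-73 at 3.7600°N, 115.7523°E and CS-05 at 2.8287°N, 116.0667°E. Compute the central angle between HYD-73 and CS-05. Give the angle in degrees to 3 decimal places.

Δφ = -0.9313°,  Δλ = 0.3144°
a = sin²(Δφ/2) + cos φ₁ cos φ₂ sin²(Δλ/2) = 0.000074
c = 2·arcsin(√a) = 0.017153 rad = 0.9828°

0.983°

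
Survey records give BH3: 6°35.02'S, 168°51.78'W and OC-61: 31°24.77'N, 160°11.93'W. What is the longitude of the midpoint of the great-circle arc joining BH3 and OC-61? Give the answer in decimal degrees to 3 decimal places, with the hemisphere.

BH3: φ = -6.58367°, λ = -168.86300°
OC-61: φ = +31.41283°, λ = -160.19883°
Bx = cos φ₂ cos Δλ = 0.843695,  By = cos φ₂ sin Δλ = 0.128564
φₘ = atan2(sin φ₁ + sin φ₂, √((cos φ₁ + Bx)² + By²)) = 12.44885°
λₘ = λ₁ + atan2(By, cos φ₁ + Bx) = -164.85987°

164.860°W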